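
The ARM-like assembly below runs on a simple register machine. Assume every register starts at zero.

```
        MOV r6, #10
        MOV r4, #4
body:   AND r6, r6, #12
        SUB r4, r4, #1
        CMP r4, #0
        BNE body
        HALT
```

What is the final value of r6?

8

MOV r6, #10 → r6=10
MOV r4, #4 → r4=4
AND r6, r6, #12 → r6=10&12=8
SUB r4, r4, #1 → r4=4-1=3
CMP r4, #0  (cmp 3,0)
BNE body: taken
AND r6, r6, #12 → r6=8&12=8
SUB r4, r4, #1 → r4=3-1=2
CMP r4, #0  (cmp 2,0)
BNE body: taken
AND r6, r6, #12 → r6=8&12=8
SUB r4, r4, #1 → r4=2-1=1
CMP r4, #0  (cmp 1,0)
BNE body: taken
AND r6, r6, #12 → r6=8&12=8
SUB r4, r4, #1 → r4=1-1=0
CMP r4, #0  (cmp 0,0)
BNE body: not taken
halt.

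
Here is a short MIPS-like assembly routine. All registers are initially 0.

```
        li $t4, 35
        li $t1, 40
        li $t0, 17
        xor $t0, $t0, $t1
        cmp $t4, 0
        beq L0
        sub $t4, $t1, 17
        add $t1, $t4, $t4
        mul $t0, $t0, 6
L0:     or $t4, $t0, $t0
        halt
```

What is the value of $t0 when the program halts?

342

li $t4, 35 → $t4=35
li $t1, 40 → $t1=40
li $t0, 17 → $t0=17
xor $t0, $t0, $t1 → $t0=17^40=57
cmp $t4, 0  (cmp 35,0)
beq L0: not taken
sub $t4, $t1, 17 → $t4=40-17=23
add $t1, $t4, $t4 → $t1=23+23=46
mul $t0, $t0, 6 → $t0=57*6=342
or $t4, $t0, $t0 → $t4=342|342=342
halt.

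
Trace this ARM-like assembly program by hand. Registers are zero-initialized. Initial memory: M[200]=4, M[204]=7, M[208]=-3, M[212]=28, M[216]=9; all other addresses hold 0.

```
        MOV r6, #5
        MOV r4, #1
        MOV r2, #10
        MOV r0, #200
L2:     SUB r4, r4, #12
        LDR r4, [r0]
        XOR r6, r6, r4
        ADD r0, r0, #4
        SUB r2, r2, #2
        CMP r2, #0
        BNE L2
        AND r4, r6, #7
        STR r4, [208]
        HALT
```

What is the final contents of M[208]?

MOV r6, #5 → r6=5
MOV r4, #1 → r4=1
MOV r2, #10 → r2=10
MOV r0, #200 → r0=200
SUB r4, r4, #12 → r4=1-12=-11
LDR r4, [r0] → r4=M[200]=4
XOR r6, r6, r4 → r6=5^4=1
ADD r0, r0, #4 → r0=200+4=204
SUB r2, r2, #2 → r2=10-2=8
CMP r2, #0  (cmp 8,0)
BNE L2: taken
SUB r4, r4, #12 → r4=4-12=-8
LDR r4, [r0] → r4=M[204]=7
XOR r6, r6, r4 → r6=1^7=6
ADD r0, r0, #4 → r0=204+4=208
SUB r2, r2, #2 → r2=8-2=6
CMP r2, #0  (cmp 6,0)
BNE L2: taken
SUB r4, r4, #12 → r4=7-12=-5
LDR r4, [r0] → r4=M[208]=-3
XOR r6, r6, r4 → r6=6^(-3)=-5
ADD r0, r0, #4 → r0=208+4=212
SUB r2, r2, #2 → r2=6-2=4
CMP r2, #0  (cmp 4,0)
BNE L2: taken
SUB r4, r4, #12 → r4=(-3)-12=-15
LDR r4, [r0] → r4=M[212]=28
XOR r6, r6, r4 → r6=(-5)^28=-25
ADD r0, r0, #4 → r0=212+4=216
SUB r2, r2, #2 → r2=4-2=2
CMP r2, #0  (cmp 2,0)
BNE L2: taken
SUB r4, r4, #12 → r4=28-12=16
LDR r4, [r0] → r4=M[216]=9
XOR r6, r6, r4 → r6=(-25)^9=-18
ADD r0, r0, #4 → r0=216+4=220
SUB r2, r2, #2 → r2=2-2=0
CMP r2, #0  (cmp 0,0)
BNE L2: not taken
AND r4, r6, #7 → r4=(-18)&7=6
STR r4, [208] → M[208]=6
halt.

6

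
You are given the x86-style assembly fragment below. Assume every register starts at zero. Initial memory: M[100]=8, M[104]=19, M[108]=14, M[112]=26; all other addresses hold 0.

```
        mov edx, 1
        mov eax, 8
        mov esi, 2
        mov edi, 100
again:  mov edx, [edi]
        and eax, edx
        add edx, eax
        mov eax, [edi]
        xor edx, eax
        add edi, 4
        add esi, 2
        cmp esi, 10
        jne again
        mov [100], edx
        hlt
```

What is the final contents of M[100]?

62

after mov edx, 1: edx=1
after mov eax, 8: eax=8
after mov esi, 2: esi=2
after mov edi, 100: edi=100
after mov edx, [edi]: edx=M[100]=8
after and eax, edx: eax=8&8=8
after add edx, eax: edx=8+8=16
after mov eax, [edi]: eax=M[100]=8
after xor edx, eax: edx=16^8=24
after add edi, 4: edi=100+4=104
after add esi, 2: esi=2+2=4
cmp esi, 10  (cmp 4,10)
jne again: taken
after mov edx, [edi]: edx=M[104]=19
after and eax, edx: eax=8&19=0
after add edx, eax: edx=19+0=19
after mov eax, [edi]: eax=M[104]=19
after xor edx, eax: edx=19^19=0
after add edi, 4: edi=104+4=108
after add esi, 2: esi=4+2=6
cmp esi, 10  (cmp 6,10)
jne again: taken
after mov edx, [edi]: edx=M[108]=14
after and eax, edx: eax=19&14=2
after add edx, eax: edx=14+2=16
after mov eax, [edi]: eax=M[108]=14
after xor edx, eax: edx=16^14=30
after add edi, 4: edi=108+4=112
after add esi, 2: esi=6+2=8
cmp esi, 10  (cmp 8,10)
jne again: taken
after mov edx, [edi]: edx=M[112]=26
after and eax, edx: eax=14&26=10
after add edx, eax: edx=26+10=36
after mov eax, [edi]: eax=M[112]=26
after xor edx, eax: edx=36^26=62
after add edi, 4: edi=112+4=116
after add esi, 2: esi=8+2=10
cmp esi, 10  (cmp 10,10)
jne again: not taken
mov [100], edx → M[100]=62
halt.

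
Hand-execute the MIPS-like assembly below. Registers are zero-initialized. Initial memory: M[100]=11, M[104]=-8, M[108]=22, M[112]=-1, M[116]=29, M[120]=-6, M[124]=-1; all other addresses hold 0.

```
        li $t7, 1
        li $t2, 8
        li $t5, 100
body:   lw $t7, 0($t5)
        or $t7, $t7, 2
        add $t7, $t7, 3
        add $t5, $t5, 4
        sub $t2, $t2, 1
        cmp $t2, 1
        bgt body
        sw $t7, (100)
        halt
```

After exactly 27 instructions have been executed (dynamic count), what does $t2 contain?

5

li $t7, 1 → $t7=1
li $t2, 8 → $t2=8
li $t5, 100 → $t5=100
lw $t7, 0($t5) → $t7=M[100]=11
or $t7, $t7, 2 → $t7=11|2=11
add $t7, $t7, 3 → $t7=11+3=14
add $t5, $t5, 4 → $t5=100+4=104
sub $t2, $t2, 1 → $t2=8-1=7
cmp $t2, 1  (cmp 7,1)
bgt body: taken
lw $t7, 0($t5) → $t7=M[104]=-8
or $t7, $t7, 2 → $t7=(-8)|2=-6
add $t7, $t7, 3 → $t7=(-6)+3=-3
add $t5, $t5, 4 → $t5=104+4=108
sub $t2, $t2, 1 → $t2=7-1=6
cmp $t2, 1  (cmp 6,1)
bgt body: taken
lw $t7, 0($t5) → $t7=M[108]=22
or $t7, $t7, 2 → $t7=22|2=22
add $t7, $t7, 3 → $t7=22+3=25
add $t5, $t5, 4 → $t5=108+4=112
sub $t2, $t2, 1 → $t2=6-1=5
cmp $t2, 1  (cmp 5,1)
bgt body: taken
lw $t7, 0($t5) → $t7=M[112]=-1
or $t7, $t7, 2 → $t7=(-1)|2=-1
add $t7, $t7, 3 → $t7=(-1)+3=2
After step 27: $t2 = 5.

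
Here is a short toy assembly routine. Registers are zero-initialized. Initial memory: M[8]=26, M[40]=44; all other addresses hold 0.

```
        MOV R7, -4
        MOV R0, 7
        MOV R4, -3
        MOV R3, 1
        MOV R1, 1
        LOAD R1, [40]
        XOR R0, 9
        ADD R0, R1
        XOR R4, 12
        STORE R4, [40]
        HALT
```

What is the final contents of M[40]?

-15

MOV R7, -4 → R7=-4
MOV R0, 7 → R0=7
MOV R4, -3 → R4=-3
MOV R3, 1 → R3=1
MOV R1, 1 → R1=1
LOAD R1, [40] → R1=M[40]=44
XOR R0, 9 → R0=7^9=14
ADD R0, R1 → R0=14+44=58
XOR R4, 12 → R4=(-3)^12=-15
STORE R4, [40] → M[40]=-15
halt.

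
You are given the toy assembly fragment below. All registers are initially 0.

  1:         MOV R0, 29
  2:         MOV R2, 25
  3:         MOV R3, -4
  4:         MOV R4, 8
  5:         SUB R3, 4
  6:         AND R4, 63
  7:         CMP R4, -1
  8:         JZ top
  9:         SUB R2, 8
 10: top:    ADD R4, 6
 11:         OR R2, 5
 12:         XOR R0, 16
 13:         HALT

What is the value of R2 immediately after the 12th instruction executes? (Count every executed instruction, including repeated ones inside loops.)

21

R0=29
R2=25
R3=-4
R4=8
R3=(-4)-4=-8
R4=8&63=8
CMP R4, -1  (cmp 8,-1)
JZ top: not taken
R2=25-8=17
R4=8+6=14
R2=17|5=21
R0=29^16=13
After step 12: R2 = 21.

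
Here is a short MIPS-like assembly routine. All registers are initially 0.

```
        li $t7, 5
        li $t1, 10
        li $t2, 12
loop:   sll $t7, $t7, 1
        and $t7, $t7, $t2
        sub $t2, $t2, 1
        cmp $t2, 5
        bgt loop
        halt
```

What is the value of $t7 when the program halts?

li $t7, 5 → $t7=5
li $t1, 10 → $t1=10
li $t2, 12 → $t2=12
sll $t7, $t7, 1 → $t7=5<<1=10
and $t7, $t7, $t2 → $t7=10&12=8
sub $t2, $t2, 1 → $t2=12-1=11
cmp $t2, 5  (cmp 11,5)
bgt loop: taken
sll $t7, $t7, 1 → $t7=8<<1=16
and $t7, $t7, $t2 → $t7=16&11=0
sub $t2, $t2, 1 → $t2=11-1=10
cmp $t2, 5  (cmp 10,5)
bgt loop: taken
sll $t7, $t7, 1 → $t7=0<<1=0
and $t7, $t7, $t2 → $t7=0&10=0
sub $t2, $t2, 1 → $t2=10-1=9
cmp $t2, 5  (cmp 9,5)
bgt loop: taken
sll $t7, $t7, 1 → $t7=0<<1=0
and $t7, $t7, $t2 → $t7=0&9=0
sub $t2, $t2, 1 → $t2=9-1=8
cmp $t2, 5  (cmp 8,5)
bgt loop: taken
sll $t7, $t7, 1 → $t7=0<<1=0
and $t7, $t7, $t2 → $t7=0&8=0
sub $t2, $t2, 1 → $t2=8-1=7
cmp $t2, 5  (cmp 7,5)
bgt loop: taken
sll $t7, $t7, 1 → $t7=0<<1=0
and $t7, $t7, $t2 → $t7=0&7=0
sub $t2, $t2, 1 → $t2=7-1=6
cmp $t2, 5  (cmp 6,5)
bgt loop: taken
sll $t7, $t7, 1 → $t7=0<<1=0
and $t7, $t7, $t2 → $t7=0&6=0
sub $t2, $t2, 1 → $t2=6-1=5
cmp $t2, 5  (cmp 5,5)
bgt loop: not taken
halt.

0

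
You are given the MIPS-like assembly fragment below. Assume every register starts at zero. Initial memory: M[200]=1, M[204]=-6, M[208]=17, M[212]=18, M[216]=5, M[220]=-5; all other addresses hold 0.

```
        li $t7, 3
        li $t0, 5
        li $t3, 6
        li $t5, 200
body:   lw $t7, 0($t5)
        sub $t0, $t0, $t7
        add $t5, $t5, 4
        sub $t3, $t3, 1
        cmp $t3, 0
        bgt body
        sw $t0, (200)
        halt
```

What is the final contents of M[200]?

-25

after li $t7, 3: $t7=3
after li $t0, 5: $t0=5
after li $t3, 6: $t3=6
after li $t5, 200: $t5=200
after lw $t7, 0($t5): $t7=M[200]=1
after sub $t0, $t0, $t7: $t0=5-1=4
after add $t5, $t5, 4: $t5=200+4=204
after sub $t3, $t3, 1: $t3=6-1=5
cmp $t3, 0  (cmp 5,0)
bgt body: taken
after lw $t7, 0($t5): $t7=M[204]=-6
after sub $t0, $t0, $t7: $t0=4-(-6)=10
after add $t5, $t5, 4: $t5=204+4=208
after sub $t3, $t3, 1: $t3=5-1=4
cmp $t3, 0  (cmp 4,0)
bgt body: taken
after lw $t7, 0($t5): $t7=M[208]=17
after sub $t0, $t0, $t7: $t0=10-17=-7
after add $t5, $t5, 4: $t5=208+4=212
after sub $t3, $t3, 1: $t3=4-1=3
cmp $t3, 0  (cmp 3,0)
bgt body: taken
after lw $t7, 0($t5): $t7=M[212]=18
after sub $t0, $t0, $t7: $t0=(-7)-18=-25
after add $t5, $t5, 4: $t5=212+4=216
after sub $t3, $t3, 1: $t3=3-1=2
cmp $t3, 0  (cmp 2,0)
bgt body: taken
after lw $t7, 0($t5): $t7=M[216]=5
after sub $t0, $t0, $t7: $t0=(-25)-5=-30
after add $t5, $t5, 4: $t5=216+4=220
after sub $t3, $t3, 1: $t3=2-1=1
cmp $t3, 0  (cmp 1,0)
bgt body: taken
after lw $t7, 0($t5): $t7=M[220]=-5
after sub $t0, $t0, $t7: $t0=(-30)-(-5)=-25
after add $t5, $t5, 4: $t5=220+4=224
after sub $t3, $t3, 1: $t3=1-1=0
cmp $t3, 0  (cmp 0,0)
bgt body: not taken
sw $t0, (200) → M[200]=-25
halt.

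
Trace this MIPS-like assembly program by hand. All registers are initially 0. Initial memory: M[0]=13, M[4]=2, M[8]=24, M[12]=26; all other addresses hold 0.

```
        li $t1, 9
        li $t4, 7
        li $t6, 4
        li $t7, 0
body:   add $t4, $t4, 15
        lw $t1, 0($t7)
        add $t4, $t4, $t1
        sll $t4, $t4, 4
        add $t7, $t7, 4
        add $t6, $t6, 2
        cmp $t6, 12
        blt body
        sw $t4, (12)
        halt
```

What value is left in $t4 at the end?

$t1=9
$t4=7
$t6=4
$t7=0
$t4=7+15=22
$t1=M[0]=13
$t4=22+13=35
$t4=35<<4=560
$t7=0+4=4
$t6=4+2=6
cmp $t6, 12  (cmp 6,12)
blt body: taken
$t4=560+15=575
$t1=M[4]=2
$t4=575+2=577
$t4=577<<4=9232
$t7=4+4=8
$t6=6+2=8
cmp $t6, 12  (cmp 8,12)
blt body: taken
$t4=9232+15=9247
$t1=M[8]=24
$t4=9247+24=9271
$t4=9271<<4=148336
$t7=8+4=12
$t6=8+2=10
cmp $t6, 12  (cmp 10,12)
blt body: taken
$t4=148336+15=148351
$t1=M[12]=26
$t4=148351+26=148377
$t4=148377<<4=2374032
$t7=12+4=16
$t6=10+2=12
cmp $t6, 12  (cmp 12,12)
blt body: not taken
sw $t4, (12) → M[12]=2374032
halt.

2374032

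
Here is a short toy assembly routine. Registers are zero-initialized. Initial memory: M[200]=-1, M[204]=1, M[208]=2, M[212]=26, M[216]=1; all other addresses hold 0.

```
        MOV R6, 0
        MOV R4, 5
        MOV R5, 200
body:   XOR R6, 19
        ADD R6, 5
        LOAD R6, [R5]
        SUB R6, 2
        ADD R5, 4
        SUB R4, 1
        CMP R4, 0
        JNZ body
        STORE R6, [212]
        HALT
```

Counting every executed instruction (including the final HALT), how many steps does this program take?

after MOV R6, 0: R6=0
after MOV R4, 5: R4=5
after MOV R5, 200: R5=200
after XOR R6, 19: R6=0^19=19
after ADD R6, 5: R6=19+5=24
after LOAD R6, [R5]: R6=M[200]=-1
after SUB R6, 2: R6=(-1)-2=-3
after ADD R5, 4: R5=200+4=204
after SUB R4, 1: R4=5-1=4
CMP R4, 0  (cmp 4,0)
JNZ body: taken
after XOR R6, 19: R6=(-3)^19=-18
after ADD R6, 5: R6=(-18)+5=-13
after LOAD R6, [R5]: R6=M[204]=1
after SUB R6, 2: R6=1-2=-1
after ADD R5, 4: R5=204+4=208
after SUB R4, 1: R4=4-1=3
CMP R4, 0  (cmp 3,0)
JNZ body: taken
after XOR R6, 19: R6=(-1)^19=-20
after ADD R6, 5: R6=(-20)+5=-15
after LOAD R6, [R5]: R6=M[208]=2
after SUB R6, 2: R6=2-2=0
after ADD R5, 4: R5=208+4=212
after SUB R4, 1: R4=3-1=2
CMP R4, 0  (cmp 2,0)
JNZ body: taken
after XOR R6, 19: R6=0^19=19
after ADD R6, 5: R6=19+5=24
after LOAD R6, [R5]: R6=M[212]=26
after SUB R6, 2: R6=26-2=24
after ADD R5, 4: R5=212+4=216
after SUB R4, 1: R4=2-1=1
CMP R4, 0  (cmp 1,0)
JNZ body: taken
after XOR R6, 19: R6=24^19=11
after ADD R6, 5: R6=11+5=16
after LOAD R6, [R5]: R6=M[216]=1
after SUB R6, 2: R6=1-2=-1
after ADD R5, 4: R5=216+4=220
after SUB R4, 1: R4=1-1=0
CMP R4, 0  (cmp 0,0)
JNZ body: not taken
STORE R6, [212] → M[212]=-1
halt.
Total executed instructions: 45.

45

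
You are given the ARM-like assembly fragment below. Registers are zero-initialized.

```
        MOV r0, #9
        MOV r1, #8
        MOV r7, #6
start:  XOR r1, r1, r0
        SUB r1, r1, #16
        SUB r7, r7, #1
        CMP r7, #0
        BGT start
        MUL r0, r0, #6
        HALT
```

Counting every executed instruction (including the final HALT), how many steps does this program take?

r0=9
r1=8
r7=6
r1=8^9=1
r1=1-16=-15
r7=6-1=5
CMP r7, #0  (cmp 5,0)
BGT start: taken
r1=(-15)^9=-8
r1=(-8)-16=-24
r7=5-1=4
CMP r7, #0  (cmp 4,0)
BGT start: taken
r1=(-24)^9=-31
r1=(-31)-16=-47
r7=4-1=3
CMP r7, #0  (cmp 3,0)
BGT start: taken
r1=(-47)^9=-40
r1=(-40)-16=-56
r7=3-1=2
CMP r7, #0  (cmp 2,0)
BGT start: taken
r1=(-56)^9=-63
r1=(-63)-16=-79
r7=2-1=1
CMP r7, #0  (cmp 1,0)
BGT start: taken
r1=(-79)^9=-72
r1=(-72)-16=-88
r7=1-1=0
CMP r7, #0  (cmp 0,0)
BGT start: not taken
r0=9*6=54
halt.
Total executed instructions: 35.

35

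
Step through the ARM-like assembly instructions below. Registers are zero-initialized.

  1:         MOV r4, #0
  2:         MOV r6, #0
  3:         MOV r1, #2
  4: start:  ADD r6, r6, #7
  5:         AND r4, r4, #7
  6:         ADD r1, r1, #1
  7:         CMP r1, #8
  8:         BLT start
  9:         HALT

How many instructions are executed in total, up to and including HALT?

34

after MOV r4, #0: r4=0
after MOV r6, #0: r6=0
after MOV r1, #2: r1=2
after ADD r6, r6, #7: r6=0+7=7
after AND r4, r4, #7: r4=0&7=0
after ADD r1, r1, #1: r1=2+1=3
CMP r1, #8  (cmp 3,8)
BLT start: taken
after ADD r6, r6, #7: r6=7+7=14
after AND r4, r4, #7: r4=0&7=0
after ADD r1, r1, #1: r1=3+1=4
CMP r1, #8  (cmp 4,8)
BLT start: taken
after ADD r6, r6, #7: r6=14+7=21
after AND r4, r4, #7: r4=0&7=0
after ADD r1, r1, #1: r1=4+1=5
CMP r1, #8  (cmp 5,8)
BLT start: taken
after ADD r6, r6, #7: r6=21+7=28
after AND r4, r4, #7: r4=0&7=0
after ADD r1, r1, #1: r1=5+1=6
CMP r1, #8  (cmp 6,8)
BLT start: taken
after ADD r6, r6, #7: r6=28+7=35
after AND r4, r4, #7: r4=0&7=0
after ADD r1, r1, #1: r1=6+1=7
CMP r1, #8  (cmp 7,8)
BLT start: taken
after ADD r6, r6, #7: r6=35+7=42
after AND r4, r4, #7: r4=0&7=0
after ADD r1, r1, #1: r1=7+1=8
CMP r1, #8  (cmp 8,8)
BLT start: not taken
halt.
Total executed instructions: 34.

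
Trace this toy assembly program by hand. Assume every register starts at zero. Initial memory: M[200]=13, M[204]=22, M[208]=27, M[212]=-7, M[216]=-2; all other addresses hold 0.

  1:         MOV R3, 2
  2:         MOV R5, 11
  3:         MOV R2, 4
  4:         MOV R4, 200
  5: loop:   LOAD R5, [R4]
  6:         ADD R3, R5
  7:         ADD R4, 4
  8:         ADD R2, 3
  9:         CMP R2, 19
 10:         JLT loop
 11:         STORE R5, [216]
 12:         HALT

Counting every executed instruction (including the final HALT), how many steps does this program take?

36

after MOV R3, 2: R3=2
after MOV R5, 11: R5=11
after MOV R2, 4: R2=4
after MOV R4, 200: R4=200
after LOAD R5, [R4]: R5=M[200]=13
after ADD R3, R5: R3=2+13=15
after ADD R4, 4: R4=200+4=204
after ADD R2, 3: R2=4+3=7
CMP R2, 19  (cmp 7,19)
JLT loop: taken
after LOAD R5, [R4]: R5=M[204]=22
after ADD R3, R5: R3=15+22=37
after ADD R4, 4: R4=204+4=208
after ADD R2, 3: R2=7+3=10
CMP R2, 19  (cmp 10,19)
JLT loop: taken
after LOAD R5, [R4]: R5=M[208]=27
after ADD R3, R5: R3=37+27=64
after ADD R4, 4: R4=208+4=212
after ADD R2, 3: R2=10+3=13
CMP R2, 19  (cmp 13,19)
JLT loop: taken
after LOAD R5, [R4]: R5=M[212]=-7
after ADD R3, R5: R3=64+(-7)=57
after ADD R4, 4: R4=212+4=216
after ADD R2, 3: R2=13+3=16
CMP R2, 19  (cmp 16,19)
JLT loop: taken
after LOAD R5, [R4]: R5=M[216]=-2
after ADD R3, R5: R3=57+(-2)=55
after ADD R4, 4: R4=216+4=220
after ADD R2, 3: R2=16+3=19
CMP R2, 19  (cmp 19,19)
JLT loop: not taken
STORE R5, [216] → M[216]=-2
halt.
Total executed instructions: 36.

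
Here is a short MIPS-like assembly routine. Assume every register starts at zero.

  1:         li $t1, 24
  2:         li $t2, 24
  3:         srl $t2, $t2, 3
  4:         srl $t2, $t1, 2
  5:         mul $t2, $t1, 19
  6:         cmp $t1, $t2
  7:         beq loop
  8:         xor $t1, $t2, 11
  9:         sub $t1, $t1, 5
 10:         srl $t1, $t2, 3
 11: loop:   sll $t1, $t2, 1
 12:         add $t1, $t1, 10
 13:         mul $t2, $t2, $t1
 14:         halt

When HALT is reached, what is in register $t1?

922

after li $t1, 24: $t1=24
after li $t2, 24: $t2=24
after srl $t2, $t2, 3: $t2=24>>3=3
after srl $t2, $t1, 2: $t2=24>>2=6
after mul $t2, $t1, 19: $t2=24*19=456
cmp $t1, $t2  (cmp 24,456)
beq loop: not taken
after xor $t1, $t2, 11: $t1=456^11=451
after sub $t1, $t1, 5: $t1=451-5=446
after srl $t1, $t2, 3: $t1=456>>3=57
after sll $t1, $t2, 1: $t1=456<<1=912
after add $t1, $t1, 10: $t1=912+10=922
after mul $t2, $t2, $t1: $t2=456*922=420432
halt.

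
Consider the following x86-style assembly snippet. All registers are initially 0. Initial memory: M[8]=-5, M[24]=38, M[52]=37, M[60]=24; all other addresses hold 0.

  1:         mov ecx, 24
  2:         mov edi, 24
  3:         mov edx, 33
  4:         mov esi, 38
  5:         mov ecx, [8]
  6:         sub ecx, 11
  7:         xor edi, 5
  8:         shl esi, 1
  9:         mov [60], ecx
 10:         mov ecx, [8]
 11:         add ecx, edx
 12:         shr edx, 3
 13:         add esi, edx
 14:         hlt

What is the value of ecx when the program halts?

mov ecx, 24 → ecx=24
mov edi, 24 → edi=24
mov edx, 33 → edx=33
mov esi, 38 → esi=38
mov ecx, [8] → ecx=M[8]=-5
sub ecx, 11 → ecx=(-5)-11=-16
xor edi, 5 → edi=24^5=29
shl esi, 1 → esi=38<<1=76
mov [60], ecx → M[60]=-16
mov ecx, [8] → ecx=M[8]=-5
add ecx, edx → ecx=(-5)+33=28
shr edx, 3 → edx=33>>3=4
add esi, edx → esi=76+4=80
halt.

28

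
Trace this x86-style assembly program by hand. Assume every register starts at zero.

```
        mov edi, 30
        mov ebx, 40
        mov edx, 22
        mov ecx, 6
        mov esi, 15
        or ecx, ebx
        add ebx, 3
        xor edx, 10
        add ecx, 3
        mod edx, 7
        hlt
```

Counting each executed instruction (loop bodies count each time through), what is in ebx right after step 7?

43

edi=30
ebx=40
edx=22
ecx=6
esi=15
ecx=6|40=46
ebx=40+3=43
After step 7: ebx = 43.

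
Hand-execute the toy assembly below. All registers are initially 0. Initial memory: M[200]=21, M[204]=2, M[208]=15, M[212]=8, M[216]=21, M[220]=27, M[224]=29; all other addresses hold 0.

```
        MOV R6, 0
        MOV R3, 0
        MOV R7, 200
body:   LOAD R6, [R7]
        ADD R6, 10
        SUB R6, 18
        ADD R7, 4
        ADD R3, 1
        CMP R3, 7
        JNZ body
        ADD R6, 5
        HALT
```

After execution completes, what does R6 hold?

26

R6=0
R3=0
R7=200
R6=M[200]=21
R6=21+10=31
R6=31-18=13
R7=200+4=204
R3=0+1=1
CMP R3, 7  (cmp 1,7)
JNZ body: taken
R6=M[204]=2
R6=2+10=12
R6=12-18=-6
R7=204+4=208
R3=1+1=2
CMP R3, 7  (cmp 2,7)
JNZ body: taken
R6=M[208]=15
R6=15+10=25
R6=25-18=7
R7=208+4=212
R3=2+1=3
CMP R3, 7  (cmp 3,7)
JNZ body: taken
R6=M[212]=8
R6=8+10=18
R6=18-18=0
R7=212+4=216
R3=3+1=4
CMP R3, 7  (cmp 4,7)
JNZ body: taken
R6=M[216]=21
R6=21+10=31
R6=31-18=13
R7=216+4=220
R3=4+1=5
CMP R3, 7  (cmp 5,7)
JNZ body: taken
R6=M[220]=27
R6=27+10=37
R6=37-18=19
R7=220+4=224
R3=5+1=6
CMP R3, 7  (cmp 6,7)
JNZ body: taken
R6=M[224]=29
R6=29+10=39
R6=39-18=21
R7=224+4=228
R3=6+1=7
CMP R3, 7  (cmp 7,7)
JNZ body: not taken
R6=21+5=26
halt.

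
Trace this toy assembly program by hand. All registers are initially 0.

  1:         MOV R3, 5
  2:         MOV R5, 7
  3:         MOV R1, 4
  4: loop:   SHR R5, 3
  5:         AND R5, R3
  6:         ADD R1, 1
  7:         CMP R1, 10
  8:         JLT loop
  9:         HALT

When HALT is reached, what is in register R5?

R3=5
R5=7
R1=4
R5=7>>3=0
R5=0&5=0
R1=4+1=5
CMP R1, 10  (cmp 5,10)
JLT loop: taken
R5=0>>3=0
R5=0&5=0
R1=5+1=6
CMP R1, 10  (cmp 6,10)
JLT loop: taken
R5=0>>3=0
R5=0&5=0
R1=6+1=7
CMP R1, 10  (cmp 7,10)
JLT loop: taken
R5=0>>3=0
R5=0&5=0
R1=7+1=8
CMP R1, 10  (cmp 8,10)
JLT loop: taken
R5=0>>3=0
R5=0&5=0
R1=8+1=9
CMP R1, 10  (cmp 9,10)
JLT loop: taken
R5=0>>3=0
R5=0&5=0
R1=9+1=10
CMP R1, 10  (cmp 10,10)
JLT loop: not taken
halt.

0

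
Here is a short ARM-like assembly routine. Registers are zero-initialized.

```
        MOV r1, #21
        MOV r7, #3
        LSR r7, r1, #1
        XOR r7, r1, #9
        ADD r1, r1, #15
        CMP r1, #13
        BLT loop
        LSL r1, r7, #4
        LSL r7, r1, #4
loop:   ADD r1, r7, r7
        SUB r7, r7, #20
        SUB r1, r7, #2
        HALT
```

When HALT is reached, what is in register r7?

MOV r1, #21 → r1=21
MOV r7, #3 → r7=3
LSR r7, r1, #1 → r7=21>>1=10
XOR r7, r1, #9 → r7=21^9=28
ADD r1, r1, #15 → r1=21+15=36
CMP r1, #13  (cmp 36,13)
BLT loop: not taken
LSL r1, r7, #4 → r1=28<<4=448
LSL r7, r1, #4 → r7=448<<4=7168
ADD r1, r7, r7 → r1=7168+7168=14336
SUB r7, r7, #20 → r7=7168-20=7148
SUB r1, r7, #2 → r1=7148-2=7146
halt.

7148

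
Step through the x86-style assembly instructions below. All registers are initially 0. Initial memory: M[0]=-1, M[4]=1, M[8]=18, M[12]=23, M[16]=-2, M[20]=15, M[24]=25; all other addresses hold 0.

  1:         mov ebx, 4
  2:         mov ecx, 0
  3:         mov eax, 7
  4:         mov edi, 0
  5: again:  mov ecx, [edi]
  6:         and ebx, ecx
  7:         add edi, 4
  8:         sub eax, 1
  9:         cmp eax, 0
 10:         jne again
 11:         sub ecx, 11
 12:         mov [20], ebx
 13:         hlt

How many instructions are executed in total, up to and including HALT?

ebx=4
ecx=0
eax=7
edi=0
ecx=M[0]=-1
ebx=4&(-1)=4
edi=0+4=4
eax=7-1=6
cmp eax, 0  (cmp 6,0)
jne again: taken
ecx=M[4]=1
ebx=4&1=0
edi=4+4=8
eax=6-1=5
cmp eax, 0  (cmp 5,0)
jne again: taken
ecx=M[8]=18
ebx=0&18=0
edi=8+4=12
eax=5-1=4
cmp eax, 0  (cmp 4,0)
jne again: taken
ecx=M[12]=23
ebx=0&23=0
edi=12+4=16
eax=4-1=3
cmp eax, 0  (cmp 3,0)
jne again: taken
ecx=M[16]=-2
ebx=0&(-2)=0
edi=16+4=20
eax=3-1=2
cmp eax, 0  (cmp 2,0)
jne again: taken
ecx=M[20]=15
ebx=0&15=0
edi=20+4=24
eax=2-1=1
cmp eax, 0  (cmp 1,0)
jne again: taken
ecx=M[24]=25
ebx=0&25=0
edi=24+4=28
eax=1-1=0
cmp eax, 0  (cmp 0,0)
jne again: not taken
ecx=25-11=14
mov [20], ebx → M[20]=0
halt.
Total executed instructions: 49.

49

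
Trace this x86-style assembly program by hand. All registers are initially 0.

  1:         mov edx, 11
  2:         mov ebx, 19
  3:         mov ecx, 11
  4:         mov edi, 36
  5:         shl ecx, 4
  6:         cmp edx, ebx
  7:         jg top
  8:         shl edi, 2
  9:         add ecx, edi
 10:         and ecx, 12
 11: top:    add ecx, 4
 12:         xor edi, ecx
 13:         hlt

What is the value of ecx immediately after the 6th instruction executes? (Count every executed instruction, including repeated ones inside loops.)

176

after mov edx, 11: edx=11
after mov ebx, 19: ebx=19
after mov ecx, 11: ecx=11
after mov edi, 36: edi=36
after shl ecx, 4: ecx=11<<4=176
cmp edx, ebx  (cmp 11,19)
After step 6: ecx = 176.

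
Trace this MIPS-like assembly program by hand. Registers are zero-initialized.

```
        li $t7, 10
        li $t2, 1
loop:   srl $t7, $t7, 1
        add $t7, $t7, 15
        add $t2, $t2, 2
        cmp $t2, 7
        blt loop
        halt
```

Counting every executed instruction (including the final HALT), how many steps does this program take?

$t7=10
$t2=1
$t7=10>>1=5
$t7=5+15=20
$t2=1+2=3
cmp $t2, 7  (cmp 3,7)
blt loop: taken
$t7=20>>1=10
$t7=10+15=25
$t2=3+2=5
cmp $t2, 7  (cmp 5,7)
blt loop: taken
$t7=25>>1=12
$t7=12+15=27
$t2=5+2=7
cmp $t2, 7  (cmp 7,7)
blt loop: not taken
halt.
Total executed instructions: 18.

18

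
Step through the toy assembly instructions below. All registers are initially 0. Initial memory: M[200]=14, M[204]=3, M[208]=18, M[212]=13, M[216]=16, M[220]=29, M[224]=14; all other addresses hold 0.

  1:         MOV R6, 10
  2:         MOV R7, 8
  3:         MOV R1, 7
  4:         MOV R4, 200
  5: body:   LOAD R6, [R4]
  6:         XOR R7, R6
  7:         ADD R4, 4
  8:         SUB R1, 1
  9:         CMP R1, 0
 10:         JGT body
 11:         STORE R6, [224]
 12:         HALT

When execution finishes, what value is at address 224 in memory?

after MOV R6, 10: R6=10
after MOV R7, 8: R7=8
after MOV R1, 7: R1=7
after MOV R4, 200: R4=200
after LOAD R6, [R4]: R6=M[200]=14
after XOR R7, R6: R7=8^14=6
after ADD R4, 4: R4=200+4=204
after SUB R1, 1: R1=7-1=6
CMP R1, 0  (cmp 6,0)
JGT body: taken
after LOAD R6, [R4]: R6=M[204]=3
after XOR R7, R6: R7=6^3=5
after ADD R4, 4: R4=204+4=208
after SUB R1, 1: R1=6-1=5
CMP R1, 0  (cmp 5,0)
JGT body: taken
after LOAD R6, [R4]: R6=M[208]=18
after XOR R7, R6: R7=5^18=23
after ADD R4, 4: R4=208+4=212
after SUB R1, 1: R1=5-1=4
CMP R1, 0  (cmp 4,0)
JGT body: taken
after LOAD R6, [R4]: R6=M[212]=13
after XOR R7, R6: R7=23^13=26
after ADD R4, 4: R4=212+4=216
after SUB R1, 1: R1=4-1=3
CMP R1, 0  (cmp 3,0)
JGT body: taken
after LOAD R6, [R4]: R6=M[216]=16
after XOR R7, R6: R7=26^16=10
after ADD R4, 4: R4=216+4=220
after SUB R1, 1: R1=3-1=2
CMP R1, 0  (cmp 2,0)
JGT body: taken
after LOAD R6, [R4]: R6=M[220]=29
after XOR R7, R6: R7=10^29=23
after ADD R4, 4: R4=220+4=224
after SUB R1, 1: R1=2-1=1
CMP R1, 0  (cmp 1,0)
JGT body: taken
after LOAD R6, [R4]: R6=M[224]=14
after XOR R7, R6: R7=23^14=25
after ADD R4, 4: R4=224+4=228
after SUB R1, 1: R1=1-1=0
CMP R1, 0  (cmp 0,0)
JGT body: not taken
STORE R6, [224] → M[224]=14
halt.

14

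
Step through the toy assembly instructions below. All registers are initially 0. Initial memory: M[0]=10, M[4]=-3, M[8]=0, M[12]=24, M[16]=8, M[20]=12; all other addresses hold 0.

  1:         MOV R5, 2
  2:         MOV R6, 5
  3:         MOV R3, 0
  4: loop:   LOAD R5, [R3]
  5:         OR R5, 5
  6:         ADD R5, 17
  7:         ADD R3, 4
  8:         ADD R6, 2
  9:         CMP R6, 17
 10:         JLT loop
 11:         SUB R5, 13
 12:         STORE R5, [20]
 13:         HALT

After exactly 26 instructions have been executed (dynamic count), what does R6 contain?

MOV R5, 2 → R5=2
MOV R6, 5 → R6=5
MOV R3, 0 → R3=0
LOAD R5, [R3] → R5=M[0]=10
OR R5, 5 → R5=10|5=15
ADD R5, 17 → R5=15+17=32
ADD R3, 4 → R3=0+4=4
ADD R6, 2 → R6=5+2=7
CMP R6, 17  (cmp 7,17)
JLT loop: taken
LOAD R5, [R3] → R5=M[4]=-3
OR R5, 5 → R5=(-3)|5=-3
ADD R5, 17 → R5=(-3)+17=14
ADD R3, 4 → R3=4+4=8
ADD R6, 2 → R6=7+2=9
CMP R6, 17  (cmp 9,17)
JLT loop: taken
LOAD R5, [R3] → R5=M[8]=0
OR R5, 5 → R5=0|5=5
ADD R5, 17 → R5=5+17=22
ADD R3, 4 → R3=8+4=12
ADD R6, 2 → R6=9+2=11
CMP R6, 17  (cmp 11,17)
JLT loop: taken
LOAD R5, [R3] → R5=M[12]=24
OR R5, 5 → R5=24|5=29
After step 26: R6 = 11.

11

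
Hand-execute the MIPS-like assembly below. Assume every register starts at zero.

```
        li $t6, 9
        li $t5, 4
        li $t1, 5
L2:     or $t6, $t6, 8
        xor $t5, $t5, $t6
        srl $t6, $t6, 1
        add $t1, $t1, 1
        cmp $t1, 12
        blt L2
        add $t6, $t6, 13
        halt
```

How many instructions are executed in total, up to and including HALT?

47

li $t6, 9 → $t6=9
li $t5, 4 → $t5=4
li $t1, 5 → $t1=5
or $t6, $t6, 8 → $t6=9|8=9
xor $t5, $t5, $t6 → $t5=4^9=13
srl $t6, $t6, 1 → $t6=9>>1=4
add $t1, $t1, 1 → $t1=5+1=6
cmp $t1, 12  (cmp 6,12)
blt L2: taken
or $t6, $t6, 8 → $t6=4|8=12
xor $t5, $t5, $t6 → $t5=13^12=1
srl $t6, $t6, 1 → $t6=12>>1=6
add $t1, $t1, 1 → $t1=6+1=7
cmp $t1, 12  (cmp 7,12)
blt L2: taken
or $t6, $t6, 8 → $t6=6|8=14
xor $t5, $t5, $t6 → $t5=1^14=15
srl $t6, $t6, 1 → $t6=14>>1=7
add $t1, $t1, 1 → $t1=7+1=8
cmp $t1, 12  (cmp 8,12)
blt L2: taken
or $t6, $t6, 8 → $t6=7|8=15
xor $t5, $t5, $t6 → $t5=15^15=0
srl $t6, $t6, 1 → $t6=15>>1=7
add $t1, $t1, 1 → $t1=8+1=9
cmp $t1, 12  (cmp 9,12)
blt L2: taken
or $t6, $t6, 8 → $t6=7|8=15
xor $t5, $t5, $t6 → $t5=0^15=15
srl $t6, $t6, 1 → $t6=15>>1=7
add $t1, $t1, 1 → $t1=9+1=10
cmp $t1, 12  (cmp 10,12)
blt L2: taken
or $t6, $t6, 8 → $t6=7|8=15
xor $t5, $t5, $t6 → $t5=15^15=0
srl $t6, $t6, 1 → $t6=15>>1=7
add $t1, $t1, 1 → $t1=10+1=11
cmp $t1, 12  (cmp 11,12)
blt L2: taken
or $t6, $t6, 8 → $t6=7|8=15
xor $t5, $t5, $t6 → $t5=0^15=15
srl $t6, $t6, 1 → $t6=15>>1=7
add $t1, $t1, 1 → $t1=11+1=12
cmp $t1, 12  (cmp 12,12)
blt L2: not taken
add $t6, $t6, 13 → $t6=7+13=20
halt.
Total executed instructions: 47.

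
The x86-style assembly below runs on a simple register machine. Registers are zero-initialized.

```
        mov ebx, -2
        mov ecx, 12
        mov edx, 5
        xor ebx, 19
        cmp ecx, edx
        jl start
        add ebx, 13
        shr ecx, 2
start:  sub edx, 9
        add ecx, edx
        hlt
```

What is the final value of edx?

after mov ebx, -2: ebx=-2
after mov ecx, 12: ecx=12
after mov edx, 5: edx=5
after xor ebx, 19: ebx=(-2)^19=-19
cmp ecx, edx  (cmp 12,5)
jl start: not taken
after add ebx, 13: ebx=(-19)+13=-6
after shr ecx, 2: ecx=12>>2=3
after sub edx, 9: edx=5-9=-4
after add ecx, edx: ecx=3+(-4)=-1
halt.

-4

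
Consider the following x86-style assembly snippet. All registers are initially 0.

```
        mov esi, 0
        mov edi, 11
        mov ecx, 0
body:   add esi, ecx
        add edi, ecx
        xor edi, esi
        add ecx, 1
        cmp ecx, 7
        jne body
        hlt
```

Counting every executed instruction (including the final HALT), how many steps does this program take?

after mov esi, 0: esi=0
after mov edi, 11: edi=11
after mov ecx, 0: ecx=0
after add esi, ecx: esi=0+0=0
after add edi, ecx: edi=11+0=11
after xor edi, esi: edi=11^0=11
after add ecx, 1: ecx=0+1=1
cmp ecx, 7  (cmp 1,7)
jne body: taken
after add esi, ecx: esi=0+1=1
after add edi, ecx: edi=11+1=12
after xor edi, esi: edi=12^1=13
after add ecx, 1: ecx=1+1=2
cmp ecx, 7  (cmp 2,7)
jne body: taken
after add esi, ecx: esi=1+2=3
after add edi, ecx: edi=13+2=15
after xor edi, esi: edi=15^3=12
after add ecx, 1: ecx=2+1=3
cmp ecx, 7  (cmp 3,7)
jne body: taken
after add esi, ecx: esi=3+3=6
after add edi, ecx: edi=12+3=15
after xor edi, esi: edi=15^6=9
after add ecx, 1: ecx=3+1=4
cmp ecx, 7  (cmp 4,7)
jne body: taken
after add esi, ecx: esi=6+4=10
after add edi, ecx: edi=9+4=13
after xor edi, esi: edi=13^10=7
after add ecx, 1: ecx=4+1=5
cmp ecx, 7  (cmp 5,7)
jne body: taken
after add esi, ecx: esi=10+5=15
after add edi, ecx: edi=7+5=12
after xor edi, esi: edi=12^15=3
after add ecx, 1: ecx=5+1=6
cmp ecx, 7  (cmp 6,7)
jne body: taken
after add esi, ecx: esi=15+6=21
after add edi, ecx: edi=3+6=9
after xor edi, esi: edi=9^21=28
after add ecx, 1: ecx=6+1=7
cmp ecx, 7  (cmp 7,7)
jne body: not taken
halt.
Total executed instructions: 46.

46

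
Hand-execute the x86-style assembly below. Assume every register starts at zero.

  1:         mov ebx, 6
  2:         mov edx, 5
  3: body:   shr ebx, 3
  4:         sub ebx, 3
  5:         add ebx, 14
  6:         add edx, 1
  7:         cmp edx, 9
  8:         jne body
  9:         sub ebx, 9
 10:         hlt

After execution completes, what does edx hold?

9

ebx=6
edx=5
ebx=6>>3=0
ebx=0-3=-3
ebx=(-3)+14=11
edx=5+1=6
cmp edx, 9  (cmp 6,9)
jne body: taken
ebx=11>>3=1
ebx=1-3=-2
ebx=(-2)+14=12
edx=6+1=7
cmp edx, 9  (cmp 7,9)
jne body: taken
ebx=12>>3=1
ebx=1-3=-2
ebx=(-2)+14=12
edx=7+1=8
cmp edx, 9  (cmp 8,9)
jne body: taken
ebx=12>>3=1
ebx=1-3=-2
ebx=(-2)+14=12
edx=8+1=9
cmp edx, 9  (cmp 9,9)
jne body: not taken
ebx=12-9=3
halt.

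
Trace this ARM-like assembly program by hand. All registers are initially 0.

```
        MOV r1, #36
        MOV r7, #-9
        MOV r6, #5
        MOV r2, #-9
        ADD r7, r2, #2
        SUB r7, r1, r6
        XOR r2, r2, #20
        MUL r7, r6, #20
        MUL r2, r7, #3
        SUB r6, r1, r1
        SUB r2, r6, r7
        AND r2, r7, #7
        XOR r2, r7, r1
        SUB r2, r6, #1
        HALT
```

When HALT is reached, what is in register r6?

after MOV r1, #36: r1=36
after MOV r7, #-9: r7=-9
after MOV r6, #5: r6=5
after MOV r2, #-9: r2=-9
after ADD r7, r2, #2: r7=(-9)+2=-7
after SUB r7, r1, r6: r7=36-5=31
after XOR r2, r2, #20: r2=(-9)^20=-29
after MUL r7, r6, #20: r7=5*20=100
after MUL r2, r7, #3: r2=100*3=300
after SUB r6, r1, r1: r6=36-36=0
after SUB r2, r6, r7: r2=0-100=-100
after AND r2, r7, #7: r2=100&7=4
after XOR r2, r7, r1: r2=100^36=64
after SUB r2, r6, #1: r2=0-1=-1
halt.

0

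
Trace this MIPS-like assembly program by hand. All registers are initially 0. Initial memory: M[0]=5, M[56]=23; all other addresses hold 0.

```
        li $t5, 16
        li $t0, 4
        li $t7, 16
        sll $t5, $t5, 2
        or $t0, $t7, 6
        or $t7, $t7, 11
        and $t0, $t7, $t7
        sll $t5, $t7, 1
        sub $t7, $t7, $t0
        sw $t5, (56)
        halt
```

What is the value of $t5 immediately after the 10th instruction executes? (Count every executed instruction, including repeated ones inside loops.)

54

li $t5, 16 → $t5=16
li $t0, 4 → $t0=4
li $t7, 16 → $t7=16
sll $t5, $t5, 2 → $t5=16<<2=64
or $t0, $t7, 6 → $t0=16|6=22
or $t7, $t7, 11 → $t7=16|11=27
and $t0, $t7, $t7 → $t0=27&27=27
sll $t5, $t7, 1 → $t5=27<<1=54
sub $t7, $t7, $t0 → $t7=27-27=0
sw $t5, (56) → M[56]=54
After step 10: $t5 = 54.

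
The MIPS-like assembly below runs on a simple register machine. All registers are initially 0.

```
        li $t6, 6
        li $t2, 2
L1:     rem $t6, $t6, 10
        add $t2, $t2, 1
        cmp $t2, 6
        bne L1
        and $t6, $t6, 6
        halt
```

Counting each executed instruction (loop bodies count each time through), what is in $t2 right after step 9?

4

after li $t6, 6: $t6=6
after li $t2, 2: $t2=2
after rem $t6, $t6, 10: $t6=6%10=6
after add $t2, $t2, 1: $t2=2+1=3
cmp $t2, 6  (cmp 3,6)
bne L1: taken
after rem $t6, $t6, 10: $t6=6%10=6
after add $t2, $t2, 1: $t2=3+1=4
cmp $t2, 6  (cmp 4,6)
After step 9: $t2 = 4.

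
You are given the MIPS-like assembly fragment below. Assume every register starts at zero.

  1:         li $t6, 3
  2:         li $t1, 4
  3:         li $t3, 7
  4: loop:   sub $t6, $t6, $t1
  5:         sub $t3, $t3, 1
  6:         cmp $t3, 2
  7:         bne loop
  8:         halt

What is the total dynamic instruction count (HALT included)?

li $t6, 3 → $t6=3
li $t1, 4 → $t1=4
li $t3, 7 → $t3=7
sub $t6, $t6, $t1 → $t6=3-4=-1
sub $t3, $t3, 1 → $t3=7-1=6
cmp $t3, 2  (cmp 6,2)
bne loop: taken
sub $t6, $t6, $t1 → $t6=(-1)-4=-5
sub $t3, $t3, 1 → $t3=6-1=5
cmp $t3, 2  (cmp 5,2)
bne loop: taken
sub $t6, $t6, $t1 → $t6=(-5)-4=-9
sub $t3, $t3, 1 → $t3=5-1=4
cmp $t3, 2  (cmp 4,2)
bne loop: taken
sub $t6, $t6, $t1 → $t6=(-9)-4=-13
sub $t3, $t3, 1 → $t3=4-1=3
cmp $t3, 2  (cmp 3,2)
bne loop: taken
sub $t6, $t6, $t1 → $t6=(-13)-4=-17
sub $t3, $t3, 1 → $t3=3-1=2
cmp $t3, 2  (cmp 2,2)
bne loop: not taken
halt.
Total executed instructions: 24.

24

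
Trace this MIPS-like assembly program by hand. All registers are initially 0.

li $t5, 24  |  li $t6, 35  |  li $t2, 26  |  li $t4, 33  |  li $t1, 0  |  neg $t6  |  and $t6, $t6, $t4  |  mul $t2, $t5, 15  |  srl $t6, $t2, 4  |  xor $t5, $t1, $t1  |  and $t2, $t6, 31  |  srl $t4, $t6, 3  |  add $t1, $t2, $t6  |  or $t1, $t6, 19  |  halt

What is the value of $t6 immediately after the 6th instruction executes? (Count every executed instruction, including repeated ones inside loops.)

-35

after li $t5, 24: $t5=24
after li $t6, 35: $t6=35
after li $t2, 26: $t2=26
after li $t4, 33: $t4=33
after li $t1, 0: $t1=0
after neg $t6: $t6=-(35)=-35
After step 6: $t6 = -35.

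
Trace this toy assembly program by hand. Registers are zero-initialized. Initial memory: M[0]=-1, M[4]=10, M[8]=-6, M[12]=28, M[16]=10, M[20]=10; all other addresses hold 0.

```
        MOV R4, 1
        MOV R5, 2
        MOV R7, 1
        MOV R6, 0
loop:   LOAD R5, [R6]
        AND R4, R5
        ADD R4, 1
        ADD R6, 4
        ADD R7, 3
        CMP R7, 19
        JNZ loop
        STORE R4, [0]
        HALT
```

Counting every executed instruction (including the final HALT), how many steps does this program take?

R4=1
R5=2
R7=1
R6=0
R5=M[0]=-1
R4=1&(-1)=1
R4=1+1=2
R6=0+4=4
R7=1+3=4
CMP R7, 19  (cmp 4,19)
JNZ loop: taken
R5=M[4]=10
R4=2&10=2
R4=2+1=3
R6=4+4=8
R7=4+3=7
CMP R7, 19  (cmp 7,19)
JNZ loop: taken
R5=M[8]=-6
R4=3&(-6)=2
R4=2+1=3
R6=8+4=12
R7=7+3=10
CMP R7, 19  (cmp 10,19)
JNZ loop: taken
R5=M[12]=28
R4=3&28=0
R4=0+1=1
R6=12+4=16
R7=10+3=13
CMP R7, 19  (cmp 13,19)
JNZ loop: taken
R5=M[16]=10
R4=1&10=0
R4=0+1=1
R6=16+4=20
R7=13+3=16
CMP R7, 19  (cmp 16,19)
JNZ loop: taken
R5=M[20]=10
R4=1&10=0
R4=0+1=1
R6=20+4=24
R7=16+3=19
CMP R7, 19  (cmp 19,19)
JNZ loop: not taken
STORE R4, [0] → M[0]=1
halt.
Total executed instructions: 48.

48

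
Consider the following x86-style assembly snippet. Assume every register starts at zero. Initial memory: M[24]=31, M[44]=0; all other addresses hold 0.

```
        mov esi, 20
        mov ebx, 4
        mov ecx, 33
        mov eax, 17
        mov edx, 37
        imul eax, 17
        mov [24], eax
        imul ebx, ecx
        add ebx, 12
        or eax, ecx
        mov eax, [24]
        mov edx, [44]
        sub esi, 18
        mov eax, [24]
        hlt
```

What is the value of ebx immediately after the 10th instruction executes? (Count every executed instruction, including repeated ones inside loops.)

mov esi, 20 → esi=20
mov ebx, 4 → ebx=4
mov ecx, 33 → ecx=33
mov eax, 17 → eax=17
mov edx, 37 → edx=37
imul eax, 17 → eax=17*17=289
mov [24], eax → M[24]=289
imul ebx, ecx → ebx=4*33=132
add ebx, 12 → ebx=132+12=144
or eax, ecx → eax=289|33=289
After step 10: ebx = 144.

144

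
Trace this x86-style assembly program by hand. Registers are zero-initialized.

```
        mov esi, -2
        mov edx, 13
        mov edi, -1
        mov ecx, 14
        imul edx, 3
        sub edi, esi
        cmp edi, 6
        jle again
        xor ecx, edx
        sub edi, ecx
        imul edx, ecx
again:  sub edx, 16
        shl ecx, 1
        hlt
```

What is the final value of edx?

23

esi=-2
edx=13
edi=-1
ecx=14
edx=13*3=39
edi=(-1)-(-2)=1
cmp edi, 6  (cmp 1,6)
jle again: taken
edx=39-16=23
ecx=14<<1=28
halt.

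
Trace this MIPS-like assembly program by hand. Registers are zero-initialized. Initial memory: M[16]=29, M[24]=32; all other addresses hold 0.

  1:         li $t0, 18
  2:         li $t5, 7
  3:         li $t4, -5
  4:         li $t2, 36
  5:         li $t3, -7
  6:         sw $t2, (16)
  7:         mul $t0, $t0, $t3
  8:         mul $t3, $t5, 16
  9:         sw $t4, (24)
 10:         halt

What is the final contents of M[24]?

-5

li $t0, 18 → $t0=18
li $t5, 7 → $t5=7
li $t4, -5 → $t4=-5
li $t2, 36 → $t2=36
li $t3, -7 → $t3=-7
sw $t2, (16) → M[16]=36
mul $t0, $t0, $t3 → $t0=18*(-7)=-126
mul $t3, $t5, 16 → $t3=7*16=112
sw $t4, (24) → M[24]=-5
halt.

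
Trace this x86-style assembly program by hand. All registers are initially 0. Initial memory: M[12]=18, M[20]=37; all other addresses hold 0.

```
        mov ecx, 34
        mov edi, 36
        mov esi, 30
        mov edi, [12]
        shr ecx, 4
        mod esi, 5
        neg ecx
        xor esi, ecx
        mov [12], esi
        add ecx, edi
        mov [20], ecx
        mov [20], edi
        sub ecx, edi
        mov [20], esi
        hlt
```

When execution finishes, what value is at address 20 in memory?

mov ecx, 34 → ecx=34
mov edi, 36 → edi=36
mov esi, 30 → esi=30
mov edi, [12] → edi=M[12]=18
shr ecx, 4 → ecx=34>>4=2
mod esi, 5 → esi=30%5=0
neg ecx → ecx=-(2)=-2
xor esi, ecx → esi=0^(-2)=-2
mov [12], esi → M[12]=-2
add ecx, edi → ecx=(-2)+18=16
mov [20], ecx → M[20]=16
mov [20], edi → M[20]=18
sub ecx, edi → ecx=16-18=-2
mov [20], esi → M[20]=-2
halt.

-2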